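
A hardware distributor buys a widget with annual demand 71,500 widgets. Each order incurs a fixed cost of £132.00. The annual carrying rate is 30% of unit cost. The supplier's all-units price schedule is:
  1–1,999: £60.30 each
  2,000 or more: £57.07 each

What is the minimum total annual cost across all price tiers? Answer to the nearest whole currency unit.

TC* ≈ £4,102,345

Holding cost per unit per year at price C is H = 0.30·C.
Evaluate total cost at each tier's feasible EOQ or, if the EOQ is below the tier, at the tier's minimum quantity.
EOQ at £60.30 = 1021.5 (feasible in tier 1): TC = 71,500×£60.30 + (71,500/1021.5)×132 + (1021.5/2)×0.30×£60.30 = £4,329,928.82.
EOQ at £57.07 = 1050.0 < 2000, so use break Q=2000: TC = 71,500×£57.07 + (71,500/2000.0)×132 + (2000.0/2)×0.30×£57.07 = £4,102,345.00.
Lowest total cost among the candidates is at Q = 2000.0.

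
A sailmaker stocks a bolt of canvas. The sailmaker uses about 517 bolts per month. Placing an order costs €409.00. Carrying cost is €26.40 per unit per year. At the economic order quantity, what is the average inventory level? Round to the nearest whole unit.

Average inventory ≈ 219 bolts

Annual demand D = 517 × 12 = 6,204.
The optimal lot size = √(2DS/H) = √(2 × 6,204 × 409 / 26.4) ≈ 438.44.
Average inventory = Q*/2 ≈ 438.44 / 2 = 219.220.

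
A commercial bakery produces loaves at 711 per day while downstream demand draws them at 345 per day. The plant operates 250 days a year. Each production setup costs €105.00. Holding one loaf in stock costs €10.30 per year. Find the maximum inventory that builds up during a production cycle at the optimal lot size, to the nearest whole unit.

I_max ≈ 951 loaves

Annual demand D = 345 × 250 = 86,250.
Production build-up factor (1 − d/p) = 1 − 345/711 = 0.5148.
Q* = √(2DS / (H(1 − d/p))) = √(2 × 86,250 × 105 / (10.3 × 0.5148)).
= √(18,112,500 / 5.3021) ≈ 1848.268.
Maximum inventory = Q*(1 − d/p) = 1848.268 × 0.5148 ≈ 951.429.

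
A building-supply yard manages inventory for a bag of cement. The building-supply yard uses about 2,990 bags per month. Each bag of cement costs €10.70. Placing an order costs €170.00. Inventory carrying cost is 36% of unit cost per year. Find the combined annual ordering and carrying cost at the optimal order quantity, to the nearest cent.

Annual demand D = 2,990 × 12 = 35,880.
Holding cost H = 0.36 × €10.70 = €3.8520 per unit per year.
EOQ = √(2DS/H) = √(2 × 35,880 × 170 / 3.852) ≈ 1779.60.
At the optimum the two cost components are equal, so total cost = 2·(Q*/2)H = Q*·H.
Minimum total = √(2DSH) = √(2 × 35,880 × 170 × 3.852) ≈ 6855.021.

TC* ≈ €6,855.02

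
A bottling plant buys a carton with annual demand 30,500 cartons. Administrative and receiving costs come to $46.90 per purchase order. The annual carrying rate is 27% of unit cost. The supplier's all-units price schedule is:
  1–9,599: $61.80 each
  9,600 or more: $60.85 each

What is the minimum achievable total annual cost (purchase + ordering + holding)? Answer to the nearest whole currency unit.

Holding cost per unit per year at price C is H = 0.27·C.
Candidates are each tier's EOQ (if it falls in that tier) and each price-break quantity.
EOQ at $61.80 = 414.1 (feasible in tier 1): TC = 30,500×$61.80 + (30,500/414.1)×46.9 + (414.1/2)×0.27×$61.80 = $1,891,809.20.
EOQ at $60.85 = 417.3 < 9600, so use break Q=9600: TC = 30,500×$60.85 + (30,500/9600.0)×46.9 + (9600.0/2)×0.27×$60.85 = $1,934,935.61.
Lowest total cost among the candidates is at Q = 414.1.

TC* ≈ $1,891,809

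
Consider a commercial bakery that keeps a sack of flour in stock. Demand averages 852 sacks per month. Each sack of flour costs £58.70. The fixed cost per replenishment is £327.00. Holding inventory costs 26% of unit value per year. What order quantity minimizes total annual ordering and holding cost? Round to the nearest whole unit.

Q* ≈ 662 sacks

Annual demand D = 852 × 12 = 10,224.
Holding cost H = 0.26 × £58.70 = £15.2620 per unit per year.
EOQ = √(2DS / H) = √(2 × 10,224 × 327 / 15.262).
= √(6,686,496 / 15.262) = √438,114.0086 ≈ 661.902.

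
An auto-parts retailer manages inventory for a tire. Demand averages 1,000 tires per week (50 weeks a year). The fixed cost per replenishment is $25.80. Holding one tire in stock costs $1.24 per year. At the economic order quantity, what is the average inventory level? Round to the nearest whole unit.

Annual demand D = 1,000 × 50 = 50,000.
The optimal lot size = √(2DS/H) = √(2 × 50,000 × 25.8 / 1.24) ≈ 1442.44.
Average inventory = Q*/2 ≈ 1442.44 / 2 = 721.222.

Average inventory ≈ 721 tires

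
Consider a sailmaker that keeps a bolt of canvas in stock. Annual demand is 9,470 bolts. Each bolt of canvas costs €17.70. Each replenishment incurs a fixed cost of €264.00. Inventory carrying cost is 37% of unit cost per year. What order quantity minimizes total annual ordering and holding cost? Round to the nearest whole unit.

Q* ≈ 874 bolts

Holding cost H = 0.37 × €17.70 = €6.5490 per unit per year.
EOQ = √(2DS / H) = √(2 × 9,470 × 264 / 6.549).
= √(5,000,160 / 6.549) = √763,499.771 ≈ 873.785.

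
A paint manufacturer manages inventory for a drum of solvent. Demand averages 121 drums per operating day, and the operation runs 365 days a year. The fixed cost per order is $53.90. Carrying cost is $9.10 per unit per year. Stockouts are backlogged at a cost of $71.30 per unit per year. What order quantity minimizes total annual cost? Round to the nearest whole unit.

Annual demand D = 121 × 365 = 44,165.
With planned backorders, Q* = √(2DS/H) · √((H+B)/B).
√(2DS/H) = √(2 × 44,165 × 53.9 / 9.1) = 723.316.
√((H+B)/B) = √((9.1+71.3)/71.3) = 1.0619.
Q* ≈ 768.088.

Q* ≈ 768 drums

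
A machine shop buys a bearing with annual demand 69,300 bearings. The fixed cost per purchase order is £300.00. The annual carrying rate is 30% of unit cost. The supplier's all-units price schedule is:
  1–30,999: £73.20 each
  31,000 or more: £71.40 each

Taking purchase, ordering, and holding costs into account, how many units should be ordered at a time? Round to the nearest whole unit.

Q* ≈ 1,376 bearings

Holding cost per unit per year at price C is H = 0.30·C.
For each price level, check whether its EOQ is feasible; otherwise the best quantity at that price is the breakpoint.
EOQ at £73.20 = 1376.0 (feasible in tier 1): TC = 69,300×£73.20 + (69,300/1376.0)×300 + (1376.0/2)×0.30×£73.20 = £5,102,977.49.
EOQ at £71.40 = 1393.3 < 31000, so use break Q=31000: TC = 69,300×£71.40 + (69,300/31000.0)×300 + (31000.0/2)×0.30×£71.40 = £5,280,700.65.
Lowest total cost is £5,102,977.49 at Q = 1376.0.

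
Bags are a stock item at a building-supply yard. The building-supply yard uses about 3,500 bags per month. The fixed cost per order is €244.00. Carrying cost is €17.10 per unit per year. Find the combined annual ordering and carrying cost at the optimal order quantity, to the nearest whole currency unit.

Annual demand D = 3,500 × 12 = 42,000.
Q* = √(2DS/H) = √(2 × 42,000 × 244 / 17.1) ≈ 1094.80.
At Q*, ordering cost (D/Q*)S equals holding cost (Q*/2)H, each = √(DSH/2).
Minimum total = √(2DSH) = √(2 × 42,000 × 244 × 17.1) ≈ 18721.154.

TC* ≈ €18,721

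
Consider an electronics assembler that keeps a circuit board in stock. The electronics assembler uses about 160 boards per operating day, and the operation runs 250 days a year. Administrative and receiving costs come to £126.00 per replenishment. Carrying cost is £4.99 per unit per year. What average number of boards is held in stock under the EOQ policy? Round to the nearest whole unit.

Average inventory ≈ 711 boards

Annual demand D = 160 × 250 = 40,000.
Q* = √(2DS/H) = √(2 × 40,000 × 126 / 4.99) ≈ 1421.28.
Average inventory = Q*/2 ≈ 1421.28 / 2 = 710.641.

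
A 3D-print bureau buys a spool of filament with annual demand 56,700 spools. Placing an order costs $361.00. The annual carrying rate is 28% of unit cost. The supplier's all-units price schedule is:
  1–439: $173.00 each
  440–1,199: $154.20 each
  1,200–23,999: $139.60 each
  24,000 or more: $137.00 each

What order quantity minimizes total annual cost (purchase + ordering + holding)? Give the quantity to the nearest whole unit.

Q* ≈ 1,200 spools

Holding cost per unit per year at price C is H = 0.28·C.
Evaluate total cost at each tier's feasible EOQ or, if the EOQ is below the tier, at the tier's minimum quantity.
Tier 1 ($173.00): EOQ = 919.3 exceeds tier's upper bound 439, so this tier is dominated.
EOQ at $154.20 = 973.7 (feasible in tier 2): TC = 56,700×$154.20 + (56,700/973.7)×361 + (973.7/2)×0.28×$154.20 = $8,785,181.80.
EOQ at $139.60 = 1023.4 < 1200, so use break Q=1200: TC = 56,700×$139.60 + (56,700/1200.0)×361 + (1200.0/2)×0.28×$139.60 = $7,955,830.05.
EOQ at $137.00 = 1033.0 < 24000, so use break Q=24000: TC = 56,700×$137.00 + (56,700/24000.0)×361 + (24000.0/2)×0.28×$137.00 = $8,229,072.86.
Lowest total cost is $7,955,830.05 at Q = 1200.0.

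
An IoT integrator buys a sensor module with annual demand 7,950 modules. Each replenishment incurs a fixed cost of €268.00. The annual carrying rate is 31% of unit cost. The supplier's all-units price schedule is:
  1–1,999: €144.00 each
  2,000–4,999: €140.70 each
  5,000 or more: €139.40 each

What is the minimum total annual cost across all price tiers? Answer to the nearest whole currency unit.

TC* ≈ €1,158,592

Holding cost per unit per year at price C is H = 0.31·C.
For each price level, check whether its EOQ is feasible; otherwise the best quantity at that price is the breakpoint.
EOQ at €144.00 = 309.0 (feasible in tier 1): TC = 7,950×€144.00 + (7,950/309.0)×268 + (309.0/2)×0.31×€144.00 = €1,158,592.03.
EOQ at €140.70 = 312.6 < 2000, so use break Q=2000: TC = 7,950×€140.70 + (7,950/2000.0)×268 + (2000.0/2)×0.31×€140.70 = €1,163,247.30.
EOQ at €139.40 = 314.0 < 5000, so use break Q=5000: TC = 7,950×€139.40 + (7,950/5000.0)×268 + (5000.0/2)×0.31×€139.40 = €1,216,691.12.
Lowest total cost among the candidates is at Q = 309.0.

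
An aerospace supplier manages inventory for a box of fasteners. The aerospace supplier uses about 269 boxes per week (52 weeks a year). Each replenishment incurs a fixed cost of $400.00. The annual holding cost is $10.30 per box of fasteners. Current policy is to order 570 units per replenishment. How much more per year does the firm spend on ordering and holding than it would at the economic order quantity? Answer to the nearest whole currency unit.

Extra cost ≈ $2,016 per year

Annual demand D = 269 × 52 = 13,988.
EOQ = √(2DS/H) = √(2 × 13,988 × 400 / 10.3) ≈ 1042.33.
Cost at Q* = (D/Q*)S + (Q*/2)H = √(2DSH) ≈ $10,735.97.
Cost at Q = 570: (13,988/570)×400 + (570/2)×10.3 = $9,816.14 + $2,935.50 = $12,751.64.
Excess = $12,751.64 − $10,735.97 = $2,015.67.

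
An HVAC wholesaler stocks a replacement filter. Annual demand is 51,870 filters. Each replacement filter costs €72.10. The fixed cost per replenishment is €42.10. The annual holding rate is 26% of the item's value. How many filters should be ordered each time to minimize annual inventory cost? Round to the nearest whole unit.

Holding cost H = 0.26 × €72.10 = €18.7460 per unit per year.
EOQ = √(2DS / H) = √(2 × 51,870 × 42.1 / 18.746).
= √(4,367,454 / 18.746) = √232,980.5825 ≈ 482.681.

Q* ≈ 483 filters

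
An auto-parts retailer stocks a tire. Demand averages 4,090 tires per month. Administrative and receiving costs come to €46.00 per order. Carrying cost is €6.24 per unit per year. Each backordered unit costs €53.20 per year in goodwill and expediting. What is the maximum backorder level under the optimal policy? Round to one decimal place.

Annual demand D = 4,090 × 12 = 49,080.
With planned backorders, Q* = √(2DS/H) · √((H+B)/B).
√(2DS/H) = √(2 × 49,080 × 46 / 6.24) = 850.656.
√((H+B)/B) = √((6.24+53.2)/53.2) = 1.0570.
Q* ≈ 899.161.
S* = Q* · H/(H+B) = 899.161 × 6.24/59.44 ≈ 94.394.

S* ≈ 94.4 tires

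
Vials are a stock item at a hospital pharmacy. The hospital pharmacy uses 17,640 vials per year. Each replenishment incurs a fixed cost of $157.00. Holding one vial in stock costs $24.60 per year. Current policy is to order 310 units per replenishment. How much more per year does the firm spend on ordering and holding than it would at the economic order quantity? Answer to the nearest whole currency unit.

Extra cost ≈ $1,074 per year

EOQ = √(2DS/H) = √(2 × 17,640 × 157 / 24.6) ≈ 474.51.
Cost at Q* = (D/Q*)S + (Q*/2)H = √(2DSH) ≈ $11,672.98.
Cost at Q = 310: (17,640/310)×157 + (310/2)×24.6 = $8,933.81 + $3,813.00 = $12,746.81.
Excess = $12,746.81 − $11,672.98 = $1,073.83.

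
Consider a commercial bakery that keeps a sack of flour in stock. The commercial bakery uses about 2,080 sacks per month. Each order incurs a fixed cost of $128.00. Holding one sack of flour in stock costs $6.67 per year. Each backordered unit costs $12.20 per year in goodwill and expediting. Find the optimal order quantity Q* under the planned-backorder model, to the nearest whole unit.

Q* ≈ 1,217 sacks

Annual demand D = 2,080 × 12 = 24,960.
With planned backorders, Q* = √(2DS/H) · √((H+B)/B).
√(2DS/H) = √(2 × 24,960 × 128 / 6.67) = 978.767.
√((H+B)/B) = √((6.67+12.2)/12.2) = 1.2437.
Q* ≈ 1217.266.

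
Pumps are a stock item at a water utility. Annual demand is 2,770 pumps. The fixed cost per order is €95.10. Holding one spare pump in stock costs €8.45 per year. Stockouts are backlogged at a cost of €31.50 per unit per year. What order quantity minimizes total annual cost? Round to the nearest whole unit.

With planned backorders, Q* = √(2DS/H) · √((H+B)/B).
√(2DS/H) = √(2 × 2,770 × 95.1 / 8.45) = 249.699.
√((H+B)/B) = √((8.45+31.5)/31.5) = 1.1262.
Q* ≈ 281.203.

Q* ≈ 281 pumps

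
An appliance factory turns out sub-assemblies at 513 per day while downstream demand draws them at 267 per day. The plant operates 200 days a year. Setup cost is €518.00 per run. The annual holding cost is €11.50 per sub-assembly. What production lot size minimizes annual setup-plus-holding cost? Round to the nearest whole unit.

Q* ≈ 3,167 sub-assemblies

Annual demand D = 267 × 200 = 53,400.
Production build-up factor (1 − d/p) = 1 − 267/513 = 0.4795.
Q* = √(2DS / (H(1 − d/p))) = √(2 × 53,400 × 518 / (11.5 × 0.4795)).
= √(55,322,400 / 5.5146) ≈ 3167.326.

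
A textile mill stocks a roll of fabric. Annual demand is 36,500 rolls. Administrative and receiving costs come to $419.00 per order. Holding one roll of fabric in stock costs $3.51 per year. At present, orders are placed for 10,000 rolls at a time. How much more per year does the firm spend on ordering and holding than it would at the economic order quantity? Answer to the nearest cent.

EOQ = √(2DS/H) = √(2 × 36,500 × 419 / 3.51) ≈ 2951.99.
Cost at Q* = (D/Q*)S + (Q*/2)H = √(2DSH) ≈ $10,361.48.
Cost at Q = 10,000: (36,500/10,000)×419 + (10,000/2)×3.51 = $1,529.35 + $17,550.00 = $19,079.35.
Excess = $19,079.35 − $10,361.48 = $8,717.87.

Extra cost ≈ $8,717.87 per year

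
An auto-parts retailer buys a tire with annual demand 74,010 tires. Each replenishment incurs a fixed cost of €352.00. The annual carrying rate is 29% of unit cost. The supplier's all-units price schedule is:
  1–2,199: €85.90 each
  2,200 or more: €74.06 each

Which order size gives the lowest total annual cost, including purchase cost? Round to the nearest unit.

Holding cost per unit per year at price C is H = 0.29·C.
For each price level, check whether its EOQ is feasible; otherwise the best quantity at that price is the breakpoint.
EOQ at €85.90 = 1446.2 (feasible in tier 1): TC = 74,010×€85.90 + (74,010/1446.2)×352 + (1446.2/2)×0.29×€85.90 = €6,393,485.92.
EOQ at €74.06 = 1557.5 < 2200, so use break Q=2200: TC = 74,010×€74.06 + (74,010/2200.0)×352 + (2200.0/2)×0.29×€74.06 = €5,516,647.34.
Lowest total cost is €5,516,647.34 at Q = 2200.0.

Q* ≈ 2,200 tires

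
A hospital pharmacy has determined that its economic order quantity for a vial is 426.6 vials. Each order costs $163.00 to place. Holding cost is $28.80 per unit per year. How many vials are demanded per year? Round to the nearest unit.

Invert the EOQ relation Q*² = 2DS/H.
From Q* = √(2DS/H): D = Q*²H / (2S) = 426.6² × 28.8 / (2 × 163) = 16077.429.

D ≈ 16,077 vials per year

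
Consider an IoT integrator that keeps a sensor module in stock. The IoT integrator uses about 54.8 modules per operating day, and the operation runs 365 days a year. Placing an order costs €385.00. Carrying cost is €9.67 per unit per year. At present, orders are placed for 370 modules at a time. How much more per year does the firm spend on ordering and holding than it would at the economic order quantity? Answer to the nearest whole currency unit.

Annual demand D = 54.8 × 365 = 20,002.
EOQ = √(2DS/H) = √(2 × 20,002 × 385 / 9.67) ≈ 1262.03.
Cost at Q* = (D/Q*)S + (Q*/2)H = √(2DSH) ≈ €12,203.81.
Cost at Q = 370: (20,002/370)×385 + (370/2)×9.67 = €20,812.89 + €1,788.95 = €22,601.84.
Excess = €22,601.84 − €12,203.81 = €10,398.04.

Extra cost ≈ €10,398 per year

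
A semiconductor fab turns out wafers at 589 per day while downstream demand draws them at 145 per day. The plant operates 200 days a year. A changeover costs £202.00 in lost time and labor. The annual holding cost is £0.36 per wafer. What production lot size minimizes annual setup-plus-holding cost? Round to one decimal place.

Annual demand D = 145 × 200 = 29,000.
Production build-up factor (1 − d/p) = 1 − 145/589 = 0.7538.
Q* = √(2DS / (H(1 − d/p))) = √(2 × 29,000 × 202 / (0.36 × 0.7538)).
= √(11,716,000 / 0.2714) ≈ 6570.593.

Q* ≈ 6,570.6 wafers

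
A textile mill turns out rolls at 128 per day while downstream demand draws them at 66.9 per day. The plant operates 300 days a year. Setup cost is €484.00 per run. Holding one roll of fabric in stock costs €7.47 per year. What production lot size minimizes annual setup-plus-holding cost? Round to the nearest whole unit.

Annual demand D = 66.9 × 300 = 20,070.
Production build-up factor (1 − d/p) = 1 − 66.9/128 = 0.4773.
Q* = √(2DS / (H(1 − d/p))) = √(2 × 20,070 × 484 / (7.47 × 0.4773)).
= √(19,427,760 / 3.5658) ≈ 2334.186.

Q* ≈ 2,334 rolls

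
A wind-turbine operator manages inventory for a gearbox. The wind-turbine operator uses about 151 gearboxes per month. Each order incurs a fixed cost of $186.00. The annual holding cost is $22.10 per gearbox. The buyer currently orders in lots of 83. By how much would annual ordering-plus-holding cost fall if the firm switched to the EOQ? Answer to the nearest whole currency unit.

Annual demand D = 151 × 12 = 1,812.
EOQ = √(2DS/H) = √(2 × 1,812 × 186 / 22.1) ≈ 174.64.
Cost at Q* = (D/Q*)S + (Q*/2)H = √(2DSH) ≈ $3,859.64.
Cost at Q = 83: (1,812/83)×186 + (83/2)×22.1 = $4,060.63 + $917.15 = $4,977.78.
Excess = $4,977.78 − $3,859.64 = $1,118.14.

Extra cost ≈ $1,118 per year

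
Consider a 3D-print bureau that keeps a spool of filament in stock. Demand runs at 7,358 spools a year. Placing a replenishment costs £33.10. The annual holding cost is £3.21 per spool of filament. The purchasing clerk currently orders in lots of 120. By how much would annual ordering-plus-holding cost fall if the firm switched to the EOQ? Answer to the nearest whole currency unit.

Extra cost ≈ £972 per year

EOQ = √(2DS/H) = √(2 × 7,358 × 33.1 / 3.21) ≈ 389.54.
Cost at Q* = (D/Q*)S + (Q*/2)H = √(2DSH) ≈ £1,250.44.
Cost at Q = 120: (7,358/120)×33.1 + (120/2)×3.21 = £2,029.58 + £192.60 = £2,222.18.
Excess = £2,222.18 − £1,250.44 = £971.75.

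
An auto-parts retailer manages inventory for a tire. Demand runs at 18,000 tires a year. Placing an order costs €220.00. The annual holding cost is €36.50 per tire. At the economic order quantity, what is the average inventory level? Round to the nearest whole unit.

The optimal lot size = √(2DS/H) = √(2 × 18,000 × 220 / 36.5) ≈ 465.82.
Average inventory = Q*/2 ≈ 465.82 / 2 = 232.909.

Average inventory ≈ 233 tires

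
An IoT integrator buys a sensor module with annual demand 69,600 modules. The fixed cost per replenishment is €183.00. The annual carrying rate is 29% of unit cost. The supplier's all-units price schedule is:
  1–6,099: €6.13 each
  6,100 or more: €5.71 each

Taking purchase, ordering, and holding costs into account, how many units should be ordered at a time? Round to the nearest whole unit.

Q* ≈ 6,100 modules

Holding cost per unit per year at price C is H = 0.29·C.
Evaluate total cost at each tier's feasible EOQ or, if the EOQ is below the tier, at the tier's minimum quantity.
EOQ at €6.13 = 3785.4 (feasible in tier 1): TC = 69,600×€6.13 + (69,600/3785.4)×183 + (3785.4/2)×0.29×€6.13 = €433,377.37.
EOQ at €5.71 = 3922.2 < 6100, so use break Q=6100: TC = 69,600×€5.71 + (69,600/6100.0)×183 + (6100.0/2)×0.29×€5.71 = €404,554.49.
Lowest total cost is €404,554.49 at Q = 6100.0.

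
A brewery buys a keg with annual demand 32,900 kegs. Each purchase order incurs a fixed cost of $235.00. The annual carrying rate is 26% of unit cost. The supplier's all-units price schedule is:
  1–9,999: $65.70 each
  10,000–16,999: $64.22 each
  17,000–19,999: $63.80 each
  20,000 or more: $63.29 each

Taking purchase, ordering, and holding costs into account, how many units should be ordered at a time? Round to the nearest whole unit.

Q* ≈ 951 kegs

Holding cost per unit per year at price C is H = 0.26·C.
Evaluate total cost at each tier's feasible EOQ or, if the EOQ is below the tier, at the tier's minimum quantity.
EOQ at $65.70 = 951.4 (feasible in tier 1): TC = 32,900×$65.70 + (32,900/951.4)×235 + (951.4/2)×0.26×$65.70 = $2,177,782.35.
EOQ at $64.22 = 962.3 < 10000, so use break Q=10000: TC = 32,900×$64.22 + (32,900/10000.0)×235 + (10000.0/2)×0.26×$64.22 = $2,197,097.15.
EOQ at $63.80 = 965.5 < 17000, so use break Q=17000: TC = 32,900×$63.80 + (32,900/17000.0)×235 + (17000.0/2)×0.26×$63.80 = $2,240,472.79.
EOQ at $63.29 = 969.4 < 20000, so use break Q=20000: TC = 32,900×$63.29 + (32,900/20000.0)×235 + (20000.0/2)×0.26×$63.29 = $2,247,181.58.
Lowest total cost is $2,177,782.35 at Q = 951.4.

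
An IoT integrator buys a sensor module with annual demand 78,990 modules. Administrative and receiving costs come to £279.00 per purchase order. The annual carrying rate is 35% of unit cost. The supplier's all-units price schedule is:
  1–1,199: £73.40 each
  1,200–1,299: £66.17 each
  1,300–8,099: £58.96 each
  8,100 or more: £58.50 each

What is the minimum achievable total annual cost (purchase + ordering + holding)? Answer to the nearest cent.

Holding cost per unit per year at price C is H = 0.35·C.
Candidates are each tier's EOQ (if it falls in that tier) and each price-break quantity.
Tier 1 (£73.40): EOQ = 1309.8 exceeds tier's upper bound 1199, so this tier is dominated.
Tier 2 (£66.17): EOQ = 1379.6 exceeds tier's upper bound 1299, so this tier is dominated.
EOQ at £58.96 = 1461.5 (feasible in tier 3): TC = 78,990×£58.96 + (78,990/1461.5)×279 + (1461.5/2)×0.35×£58.96 = £4,687,409.33.
EOQ at £58.50 = 1467.2 < 8100, so use break Q=8100: TC = 78,990×£58.50 + (78,990/8100.0)×279 + (8100.0/2)×0.35×£58.50 = £4,706,559.52.
Lowest total cost among the candidates is at Q = 1461.5.

TC* ≈ £4,687,409.33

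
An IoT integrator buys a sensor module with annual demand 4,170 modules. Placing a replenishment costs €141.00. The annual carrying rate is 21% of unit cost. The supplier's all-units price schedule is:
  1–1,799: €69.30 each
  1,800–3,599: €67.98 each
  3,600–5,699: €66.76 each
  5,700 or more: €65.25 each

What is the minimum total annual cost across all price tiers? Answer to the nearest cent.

TC* ≈ €293,117.84

Holding cost per unit per year at price C is H = 0.21·C.
For each price level, check whether its EOQ is feasible; otherwise the best quantity at that price is the breakpoint.
EOQ at €69.30 = 284.3 (feasible in tier 1): TC = 4,170×€69.30 + (4,170/284.3)×141 + (284.3/2)×0.21×€69.30 = €293,117.84.
EOQ at €67.98 = 287.0 < 1800, so use break Q=1800: TC = 4,170×€67.98 + (4,170/1800.0)×141 + (1800.0/2)×0.21×€67.98 = €296,651.47.
EOQ at €66.76 = 289.6 < 3600, so use break Q=3600: TC = 4,170×€66.76 + (4,170/3600.0)×141 + (3600.0/2)×0.21×€66.76 = €303,787.81.
EOQ at €65.25 = 292.9 < 5700, so use break Q=5700: TC = 4,170×€65.25 + (4,170/5700.0)×141 + (5700.0/2)×0.21×€65.25 = €311,247.78.
Lowest total cost among the candidates is at Q = 284.3.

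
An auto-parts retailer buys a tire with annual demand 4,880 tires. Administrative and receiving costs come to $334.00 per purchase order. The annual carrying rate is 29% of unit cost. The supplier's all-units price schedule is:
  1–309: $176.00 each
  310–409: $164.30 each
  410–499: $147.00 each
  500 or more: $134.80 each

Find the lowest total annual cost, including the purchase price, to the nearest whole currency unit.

Holding cost per unit per year at price C is H = 0.29·C.
Evaluate total cost at each tier's feasible EOQ or, if the EOQ is below the tier, at the tier's minimum quantity.
EOQ at $176.00 = 252.7 (feasible in tier 1): TC = 4,880×$176.00 + (4,880/252.7)×334 + (252.7/2)×0.29×$176.00 = $871,778.92.
EOQ at $164.30 = 261.6 < 310, so use break Q=310: TC = 4,880×$164.30 + (4,880/310.0)×334 + (310.0/2)×0.29×$164.30 = $814,427.09.
EOQ at $147.00 = 276.5 < 410, so use break Q=410: TC = 4,880×$147.00 + (4,880/410.0)×334 + (410.0/2)×0.29×$147.00 = $730,074.56.
EOQ at $134.80 = 288.8 < 500, so use break Q=500: TC = 4,880×$134.80 + (4,880/500.0)×334 + (500.0/2)×0.29×$134.80 = $670,856.84.
Lowest total cost among the candidates is at Q = 500.0.

TC* ≈ $670,857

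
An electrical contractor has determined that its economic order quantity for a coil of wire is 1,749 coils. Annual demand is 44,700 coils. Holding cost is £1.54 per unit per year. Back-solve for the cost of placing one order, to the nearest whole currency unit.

Squaring Q* = √(2DS/H) gives Q*² = 2DS/H.
From Q* = √(2DS/H): S = Q*²H / (2D) = 1,749² × 1.54 / (2 × 44,700) = 52.6942.

S ≈ £53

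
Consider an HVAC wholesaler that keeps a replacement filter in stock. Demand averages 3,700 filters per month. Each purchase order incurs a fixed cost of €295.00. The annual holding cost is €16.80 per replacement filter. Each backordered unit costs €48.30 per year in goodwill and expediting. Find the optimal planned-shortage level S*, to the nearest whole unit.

S* ≈ 374 filters

Annual demand D = 3,700 × 12 = 44,400.
With planned backorders, Q* = √(2DS/H) · √((H+B)/B).
√(2DS/H) = √(2 × 44,400 × 295 / 16.8) = 1248.714.
√((H+B)/B) = √((16.8+48.3)/48.3) = 1.1610.
Q* ≈ 1449.705.
S* = Q* · H/(H+B) = 1449.705 × 16.8/65.1 ≈ 374.118.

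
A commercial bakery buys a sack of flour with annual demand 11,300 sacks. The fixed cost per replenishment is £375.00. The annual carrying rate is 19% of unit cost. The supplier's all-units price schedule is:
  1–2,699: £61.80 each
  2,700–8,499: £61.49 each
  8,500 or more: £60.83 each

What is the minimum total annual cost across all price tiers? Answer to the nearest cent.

Holding cost per unit per year at price C is H = 0.19·C.
For each price level, check whether its EOQ is feasible; otherwise the best quantity at that price is the breakpoint.
EOQ at £61.80 = 849.6 (feasible in tier 1): TC = 11,300×£61.80 + (11,300/849.6)×375 + (849.6/2)×0.19×£61.80 = £708,315.64.
EOQ at £61.49 = 851.7 < 2700, so use break Q=2700: TC = 11,300×£61.49 + (11,300/2700.0)×375 + (2700.0/2)×0.19×£61.49 = £712,178.63.
EOQ at £60.83 = 856.3 < 8500, so use break Q=8500: TC = 11,300×£60.83 + (11,300/8500.0)×375 + (8500.0/2)×0.19×£60.83 = £736,997.75.
Lowest total cost among the candidates is at Q = 849.6.

TC* ≈ £708,315.64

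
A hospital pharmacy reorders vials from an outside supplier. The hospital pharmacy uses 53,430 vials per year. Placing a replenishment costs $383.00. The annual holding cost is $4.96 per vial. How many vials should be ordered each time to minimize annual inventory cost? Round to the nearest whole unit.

Q* ≈ 2,873 vials

EOQ = √(2DS / H) = √(2 × 53,430 × 383 / 4.96).
= √(40,927,380 / 4.96) = √8,251,487.9032 ≈ 2872.540.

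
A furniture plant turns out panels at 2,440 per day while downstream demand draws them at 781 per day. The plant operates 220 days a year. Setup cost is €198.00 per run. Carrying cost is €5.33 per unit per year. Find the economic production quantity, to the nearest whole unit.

Q* ≈ 4,333 panels

Annual demand D = 781 × 220 = 171,820.
Production build-up factor (1 − d/p) = 1 − 781/2,440 = 0.6799.
Q* = √(2DS / (H(1 − d/p))) = √(2 × 171,820 × 198 / (5.33 × 0.6799)).
= √(68,040,720 / 3.624) ≈ 4333.039.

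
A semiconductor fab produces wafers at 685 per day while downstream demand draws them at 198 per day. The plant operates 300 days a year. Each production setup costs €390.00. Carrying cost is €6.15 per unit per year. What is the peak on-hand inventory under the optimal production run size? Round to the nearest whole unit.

I_max ≈ 2,314 wafers

Annual demand D = 198 × 300 = 59,400.
Production build-up factor (1 − d/p) = 1 − 198/685 = 0.7109.
Q* = √(2DS / (H(1 − d/p))) = √(2 × 59,400 × 390 / (6.15 × 0.7109)).
= √(46,332,000 / 4.3723) ≈ 3255.246.
Maximum inventory = Q*(1 − d/p) = 3255.246 × 0.7109 ≈ 2314.313.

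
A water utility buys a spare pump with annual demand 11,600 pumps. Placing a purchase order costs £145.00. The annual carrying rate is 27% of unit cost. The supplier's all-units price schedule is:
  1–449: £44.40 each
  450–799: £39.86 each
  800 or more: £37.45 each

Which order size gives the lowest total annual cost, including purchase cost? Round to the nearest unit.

Q* ≈ 800 pumps

Holding cost per unit per year at price C is H = 0.27·C.
Candidates are each tier's EOQ (if it falls in that tier) and each price-break quantity.
Tier 1 (£44.40): EOQ = 529.7 exceeds tier's upper bound 449, so this tier is dominated.
EOQ at £39.86 = 559.1 (feasible in tier 2): TC = 11,600×£39.86 + (11,600/559.1)×145 + (559.1/2)×0.27×£39.86 = £468,392.98.
EOQ at £37.45 = 576.8 < 800, so use break Q=800: TC = 11,600×£37.45 + (11,600/800.0)×145 + (800.0/2)×0.27×£37.45 = £440,567.10.
Lowest total cost is £440,567.10 at Q = 800.0.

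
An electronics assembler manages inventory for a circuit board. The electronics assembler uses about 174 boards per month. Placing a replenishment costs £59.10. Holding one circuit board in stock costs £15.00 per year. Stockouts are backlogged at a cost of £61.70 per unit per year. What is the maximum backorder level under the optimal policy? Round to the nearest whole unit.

Annual demand D = 174 × 12 = 2,088.
With planned backorders, Q* = √(2DS/H) · √((H+B)/B).
√(2DS/H) = √(2 × 2,088 × 59.1 / 15) = 128.271.
√((H+B)/B) = √((15+61.7)/61.7) = 1.1149.
Q* ≈ 143.016.
S* = Q* · H/(H+B) = 143.016 × 15/76.7 ≈ 27.969.

S* ≈ 28 boards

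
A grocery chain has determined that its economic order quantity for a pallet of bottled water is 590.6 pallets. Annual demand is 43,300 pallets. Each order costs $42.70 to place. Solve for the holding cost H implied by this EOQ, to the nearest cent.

Invert the EOQ relation Q*² = 2DS/H.
From Q* = √(2DS/H): H = 2DS / Q*² = 2 × 43,300 × 42.7 / 590.6² = 10.6013.

H ≈ $10.60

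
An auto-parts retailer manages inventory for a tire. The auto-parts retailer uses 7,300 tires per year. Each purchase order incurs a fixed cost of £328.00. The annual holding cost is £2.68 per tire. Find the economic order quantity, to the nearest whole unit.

EOQ = √(2DS / H) = √(2 × 7,300 × 328 / 2.68).
= √(4,788,800 / 2.68) = √1,786,865.6716 ≈ 1336.737.

Q* ≈ 1,337 tires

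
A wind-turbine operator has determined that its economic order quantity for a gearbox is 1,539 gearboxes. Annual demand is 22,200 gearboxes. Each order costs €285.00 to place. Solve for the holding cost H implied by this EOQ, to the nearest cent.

H ≈ €5.34

Squaring Q* = √(2DS/H) gives Q*² = 2DS/H.
From Q* = √(2DS/H): H = 2DS / Q*² = 2 × 22,200 × 285 / 1,539² = 5.3426.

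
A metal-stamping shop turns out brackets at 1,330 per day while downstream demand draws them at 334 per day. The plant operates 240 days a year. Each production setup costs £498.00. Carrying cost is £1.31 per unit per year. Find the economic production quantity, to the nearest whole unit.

Q* ≈ 9,021 brackets

Annual demand D = 334 × 240 = 80,160.
Production build-up factor (1 − d/p) = 1 − 334/1,330 = 0.7489.
Q* = √(2DS / (H(1 − d/p))) = √(2 × 80,160 × 498 / (1.31 × 0.7489)).
= √(79,839,360 / 0.981) ≈ 9021.298.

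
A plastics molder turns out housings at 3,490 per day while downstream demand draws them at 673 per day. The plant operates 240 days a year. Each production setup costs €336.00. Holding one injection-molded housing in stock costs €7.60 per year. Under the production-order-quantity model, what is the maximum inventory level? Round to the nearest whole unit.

Annual demand D = 673 × 240 = 161,520.
Production build-up factor (1 − d/p) = 1 − 673/3,490 = 0.8072.
Q* = √(2DS / (H(1 − d/p))) = √(2 × 161,520 × 336 / (7.6 × 0.8072)).
= √(108,541,440 / 6.1344) ≈ 4206.397.
Maximum inventory = Q*(1 − d/p) = 4206.397 × 0.8072 ≈ 3395.250.

I_max ≈ 3,395 housings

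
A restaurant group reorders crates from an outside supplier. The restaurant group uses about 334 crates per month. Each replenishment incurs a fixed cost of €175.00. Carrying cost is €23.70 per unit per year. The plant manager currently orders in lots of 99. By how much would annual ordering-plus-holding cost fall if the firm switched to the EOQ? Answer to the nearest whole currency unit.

Extra cost ≈ €2,492 per year

Annual demand D = 334 × 12 = 4,008.
EOQ = √(2DS/H) = √(2 × 4,008 × 175 / 23.7) ≈ 243.29.
Cost at Q* = (D/Q*)S + (Q*/2)H = √(2DSH) ≈ €5,765.97.
Cost at Q = 99: (4,008/99)×175 + (99/2)×23.7 = €7,084.85 + €1,173.15 = €8,258.00.
Excess = €8,258.00 − €5,765.97 = €2,492.03.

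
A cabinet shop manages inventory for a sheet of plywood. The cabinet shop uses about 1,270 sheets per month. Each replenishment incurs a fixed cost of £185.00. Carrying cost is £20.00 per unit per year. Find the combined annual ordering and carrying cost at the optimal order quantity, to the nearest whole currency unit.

Annual demand D = 1,270 × 12 = 15,240.
Q* = √(2DS/H) = √(2 × 15,240 × 185 / 20) ≈ 530.98.
At Q*, ordering cost (D/Q*)S equals holding cost (Q*/2)H, each = √(DSH/2).
Minimum total = √(2DSH) = √(2 × 15,240 × 185 × 20) ≈ 10619.605.

TC* ≈ £10,620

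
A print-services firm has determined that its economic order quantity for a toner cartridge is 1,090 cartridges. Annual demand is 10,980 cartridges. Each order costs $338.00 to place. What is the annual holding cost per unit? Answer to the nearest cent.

H ≈ $6.25

Squaring Q* = √(2DS/H) gives Q*² = 2DS/H.
From Q* = √(2DS/H): H = 2DS / Q*² = 2 × 10,980 × 338 / 1,090² = 6.2474.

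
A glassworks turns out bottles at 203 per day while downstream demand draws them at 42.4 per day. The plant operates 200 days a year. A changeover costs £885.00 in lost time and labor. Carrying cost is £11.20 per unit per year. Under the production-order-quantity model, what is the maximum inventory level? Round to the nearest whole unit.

Annual demand D = 42.4 × 200 = 8,480.
Production build-up factor (1 − d/p) = 1 − 42.4/203 = 0.7911.
Q* = √(2DS / (H(1 − d/p))) = √(2 × 8,480 × 885 / (11.2 × 0.7911)).
= √(15,009,600 / 8.8607) ≈ 1301.520.
Maximum inventory = Q*(1 − d/p) = 1301.520 × 0.7911 ≈ 1029.675.

I_max ≈ 1,030 bottles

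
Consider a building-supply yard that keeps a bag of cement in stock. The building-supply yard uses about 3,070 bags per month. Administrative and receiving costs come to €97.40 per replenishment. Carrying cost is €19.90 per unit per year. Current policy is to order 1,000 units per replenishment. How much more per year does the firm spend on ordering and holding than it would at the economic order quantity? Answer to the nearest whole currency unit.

Extra cost ≈ €1,588 per year

Annual demand D = 3,070 × 12 = 36,840.
EOQ = √(2DS/H) = √(2 × 36,840 × 97.4 / 19.9) ≈ 600.52.
Cost at Q* = (D/Q*)S + (Q*/2)H = √(2DSH) ≈ €11,950.36.
Cost at Q = 1,000: (36,840/1,000)×97.4 + (1,000/2)×19.9 = €3,588.22 + €9,950.00 = €13,538.22.
Excess = €13,538.22 − €11,950.36 = €1,587.86.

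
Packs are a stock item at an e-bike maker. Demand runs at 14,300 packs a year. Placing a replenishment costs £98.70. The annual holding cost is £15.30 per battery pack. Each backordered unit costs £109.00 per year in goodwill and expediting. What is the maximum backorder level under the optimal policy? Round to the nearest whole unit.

With planned backorders, Q* = √(2DS/H) · √((H+B)/B).
√(2DS/H) = √(2 × 14,300 × 98.7 / 15.3) = 429.532.
√((H+B)/B) = √((15.3+109)/109) = 1.0679.
Q* ≈ 458.689.
S* = Q* · H/(H+B) = 458.689 × 15.3/124.3 ≈ 56.460.

S* ≈ 56 packs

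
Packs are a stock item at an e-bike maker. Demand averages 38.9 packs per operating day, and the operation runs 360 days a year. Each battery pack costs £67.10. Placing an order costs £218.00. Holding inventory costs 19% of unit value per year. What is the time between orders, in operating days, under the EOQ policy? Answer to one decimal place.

Annual demand D = 38.9 × 360 = 14,004.
Holding cost H = 0.19 × £67.10 = £12.7490 per unit per year.
The optimal lot size = √(2DS/H) = √(2 × 14,004 × 218 / 12.749) ≈ 692.04.
Cycle time = Q*/D × 360 = 692.04 / 14,004 × 360 ≈ 17.790 days.

T ≈ 17.8 days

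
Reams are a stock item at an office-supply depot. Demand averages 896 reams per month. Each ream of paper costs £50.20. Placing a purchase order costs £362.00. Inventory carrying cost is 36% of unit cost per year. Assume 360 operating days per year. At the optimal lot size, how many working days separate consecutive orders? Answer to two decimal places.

Annual demand D = 896 × 12 = 10,752.
Holding cost H = 0.36 × £50.20 = £18.0720 per unit per year.
EOQ = √(2DS/H) = √(2 × 10,752 × 362 / 18.072) ≈ 656.31.
Cycle time = Q*/D × 360 = 656.31 / 10,752 × 360 ≈ 21.975 days.

T ≈ 21.97 days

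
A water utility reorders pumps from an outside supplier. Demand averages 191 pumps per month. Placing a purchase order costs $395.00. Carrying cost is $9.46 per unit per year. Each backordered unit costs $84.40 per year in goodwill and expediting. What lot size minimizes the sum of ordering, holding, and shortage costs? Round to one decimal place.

Q* ≈ 461.4 pumps

Annual demand D = 191 × 12 = 2,292.
With planned backorders, Q* = √(2DS/H) · √((H+B)/B).
√(2DS/H) = √(2 × 2,292 × 395 / 9.46) = 437.497.
√((H+B)/B) = √((9.46+84.4)/84.4) = 1.0546.
Q* ≈ 461.365.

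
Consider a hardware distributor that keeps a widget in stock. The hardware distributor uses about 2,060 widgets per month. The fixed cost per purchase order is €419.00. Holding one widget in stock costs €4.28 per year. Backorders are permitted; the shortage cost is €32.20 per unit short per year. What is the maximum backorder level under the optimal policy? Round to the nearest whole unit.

S* ≈ 275 widgets

Annual demand D = 2,060 × 12 = 24,720.
With planned backorders, Q* = √(2DS/H) · √((H+B)/B).
√(2DS/H) = √(2 × 24,720 × 419 / 4.28) = 2200.008.
√((H+B)/B) = √((4.28+32.2)/32.2) = 1.0644.
Q* ≈ 2341.660.
S* = Q* · H/(H+B) = 2341.660 × 4.28/36.48 ≈ 274.734.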